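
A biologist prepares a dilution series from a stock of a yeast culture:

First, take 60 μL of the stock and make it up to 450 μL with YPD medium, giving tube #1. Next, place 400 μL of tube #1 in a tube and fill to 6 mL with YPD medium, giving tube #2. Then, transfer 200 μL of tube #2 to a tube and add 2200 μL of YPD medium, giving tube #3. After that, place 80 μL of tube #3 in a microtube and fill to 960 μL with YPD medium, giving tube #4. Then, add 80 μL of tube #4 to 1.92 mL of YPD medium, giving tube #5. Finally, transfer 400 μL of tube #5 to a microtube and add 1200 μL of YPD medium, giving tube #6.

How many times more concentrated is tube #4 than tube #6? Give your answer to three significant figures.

100

Step 1: 60 μL brought to 450 μL → factor 450/60 = 7.5
Step 2: 400 μL brought to 6 mL → factor 6000/400 = 15
Step 3: 200 μL + 2200 μL = 2400 μL total → factor 2400/200 = 12
Step 4: 80 μL brought to 960 μL → factor 960/80 = 12
Step 5: 80 μL + 1.92 mL = 2000 μL total → factor 2000/80 = 25
Step 6: 400 μL + 1200 μL = 1600 μL total → factor 1600/400 = 4
Dilution factor to tube #4 = 16200; to tube #6 = 1.62 × 10^6
[tube #4]/[tube #6] = (factor to tube #6)/(factor to tube #4) = 1.62 × 10^6/16200 = 100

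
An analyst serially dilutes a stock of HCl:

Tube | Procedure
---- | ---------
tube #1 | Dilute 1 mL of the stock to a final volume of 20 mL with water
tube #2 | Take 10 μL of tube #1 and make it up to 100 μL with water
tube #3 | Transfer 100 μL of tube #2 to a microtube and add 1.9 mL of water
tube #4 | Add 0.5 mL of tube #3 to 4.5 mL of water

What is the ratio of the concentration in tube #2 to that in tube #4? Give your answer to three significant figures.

200

Step 1: 1 mL brought to 20 mL → factor 20/1 = 20
Step 2: 10 μL brought to 100 μL → factor 100/10 = 10
Step 3: 100 μL + 1.9 mL = 2000 μL total → factor 2000/100 = 20
Step 4: 0.5 mL + 4.5 mL = 5 mL total → factor 5/0.5 = 10
Dilution factor to tube #2 = 200; to tube #4 = 40000
[tube #2]/[tube #4] = (factor to tube #4)/(factor to tube #2) = 40000/200 = 200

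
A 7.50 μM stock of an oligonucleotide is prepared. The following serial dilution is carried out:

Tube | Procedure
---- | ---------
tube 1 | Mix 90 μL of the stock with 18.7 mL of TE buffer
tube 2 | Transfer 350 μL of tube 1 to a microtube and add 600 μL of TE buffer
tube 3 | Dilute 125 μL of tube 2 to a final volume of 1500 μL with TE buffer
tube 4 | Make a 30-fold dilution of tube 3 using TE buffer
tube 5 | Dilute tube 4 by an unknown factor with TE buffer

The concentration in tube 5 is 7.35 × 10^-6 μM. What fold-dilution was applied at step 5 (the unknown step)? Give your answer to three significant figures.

Step 1: 90 μL + 18.7 mL = 18790 μL total → factor 18790/90 = 208.78
Step 2: 350 μL + 600 μL = 950 μL total → factor 950/350 = 2.7143
Step 3: 125 μL brought to 1500 μL → factor 1500/125 = 12
Step 4: 30-fold → factor 30
Step 5: unknown factor x
Product of known-step factors = 2.0401 × 10^5
Overall factor = 7.50 μM / (7.35 × 10^-6 μM) = 1.0204 × 10^6
x = 1.0204 × 10^6 / 2.0401 × 10^5 = 5.00

5.00-fold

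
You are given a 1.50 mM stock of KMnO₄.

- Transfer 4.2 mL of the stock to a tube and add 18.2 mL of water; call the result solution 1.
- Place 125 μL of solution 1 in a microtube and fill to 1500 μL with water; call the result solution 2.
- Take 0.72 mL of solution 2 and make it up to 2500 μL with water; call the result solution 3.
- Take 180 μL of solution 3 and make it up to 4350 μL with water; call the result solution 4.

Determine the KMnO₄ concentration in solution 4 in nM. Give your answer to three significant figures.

279 nM

Step 1: 4.2 mL + 18.2 mL = 22.4 mL total → factor 22.4/4.2 = 5.3333
Step 2: 125 μL brought to 1500 μL → factor 1500/125 = 12
Step 3: 0.72 mL brought to 2500 μL → factor 2.5/0.72 = 3.4722
Step 4: 180 μL brought to 4350 μL → factor 4350/180 = 24.167
Overall dilution factor = 5.3333 × 12 × 3.4722 × 24.167 = 5370.4
Final = 1.50 mM / 5370.4 = 0.0002793 mM = 279 nM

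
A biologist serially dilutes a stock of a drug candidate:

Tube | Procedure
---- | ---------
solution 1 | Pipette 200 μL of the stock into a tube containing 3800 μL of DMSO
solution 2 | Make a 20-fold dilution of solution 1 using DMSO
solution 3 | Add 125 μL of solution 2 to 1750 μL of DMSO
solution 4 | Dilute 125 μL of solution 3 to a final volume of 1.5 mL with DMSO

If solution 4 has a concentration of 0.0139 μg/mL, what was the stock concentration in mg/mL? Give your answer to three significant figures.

1.00 mg/mL

Step 1: 200 μL + 3800 μL = 4000 μL total → factor 4000/200 = 20
Step 2: 20-fold → factor 20
Step 3: 125 μL + 1750 μL = 1875 μL total → factor 1875/125 = 15
Step 4: 125 μL brought to 1.5 mL → factor 1500/125 = 12
Overall dilution factor = 20 × 20 × 15 × 12 = 72000
Stock = 0.0139 μg/mL × 72000 = 1001 μg/mL = 1.00 mg/mL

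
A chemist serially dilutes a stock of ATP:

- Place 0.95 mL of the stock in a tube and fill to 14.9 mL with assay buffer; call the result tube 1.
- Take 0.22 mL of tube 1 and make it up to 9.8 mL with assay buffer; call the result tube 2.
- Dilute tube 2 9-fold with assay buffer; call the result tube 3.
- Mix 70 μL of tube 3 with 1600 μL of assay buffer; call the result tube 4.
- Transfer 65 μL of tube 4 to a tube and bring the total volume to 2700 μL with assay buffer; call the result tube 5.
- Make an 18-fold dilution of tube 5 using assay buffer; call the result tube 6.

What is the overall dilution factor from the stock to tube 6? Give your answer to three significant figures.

1.12 × 10^8

Step 1: 0.95 mL brought to 14.9 mL → factor 14.9/0.95 = 15.684
Step 2: 0.22 mL brought to 9.8 mL → factor 9.8/0.22 = 44.545
Step 3: 9-fold → factor 9
Step 4: 70 μL + 1600 μL = 1670 μL total → factor 1670/70 = 23.857
Step 5: 65 μL brought to 2700 μL → factor 2700/65 = 41.538
Step 6: 18-fold → factor 18
Overall dilution factor = 15.684 × 44.545 × 9 × 23.857 × 41.538 × 18 = 1.1216 × 10^8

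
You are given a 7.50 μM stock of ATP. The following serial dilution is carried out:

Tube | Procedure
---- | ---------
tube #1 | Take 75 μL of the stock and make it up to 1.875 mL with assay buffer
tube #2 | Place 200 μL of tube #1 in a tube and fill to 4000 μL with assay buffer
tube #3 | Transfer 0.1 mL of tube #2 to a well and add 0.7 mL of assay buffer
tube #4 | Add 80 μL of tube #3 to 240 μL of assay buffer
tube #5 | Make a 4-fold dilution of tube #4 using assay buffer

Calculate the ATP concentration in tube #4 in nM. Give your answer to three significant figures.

0.469 nM

Step 1: 75 μL brought to 1.875 mL → factor 1875/75 = 25
Step 2: 200 μL brought to 4000 μL → factor 4000/200 = 20
Step 3: 0.1 mL + 0.7 mL = 0.8 mL total → factor 0.8/0.1 = 8
Step 4: 80 μL + 240 μL = 320 μL total → factor 320/80 = 4
Dilution factor through tube #4 = 25 × 20 × 8 × 4 = 16000
[tube #4] = 7.50 μM / 16000 = 0.0004687 μM = 0.469 nM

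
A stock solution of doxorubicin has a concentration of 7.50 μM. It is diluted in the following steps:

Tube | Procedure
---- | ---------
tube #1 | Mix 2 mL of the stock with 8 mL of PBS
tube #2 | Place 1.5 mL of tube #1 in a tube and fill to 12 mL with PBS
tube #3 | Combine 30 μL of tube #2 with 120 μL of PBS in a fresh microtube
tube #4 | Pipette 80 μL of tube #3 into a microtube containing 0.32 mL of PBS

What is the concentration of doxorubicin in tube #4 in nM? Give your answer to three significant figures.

7.50 nM

Step 1: 2 mL + 8 mL = 10 mL total → factor 10/2 = 5
Step 2: 1.5 mL brought to 12 mL → factor 12/1.5 = 8
Step 3: 30 μL + 120 μL = 150 μL total → factor 150/30 = 5
Step 4: 80 μL + 0.32 mL = 400 μL total → factor 400/80 = 5
Overall dilution factor = 5 × 8 × 5 × 5 = 1000
Final = 7.50 μM / 1000 = 0.007500 μM = 7.50 nM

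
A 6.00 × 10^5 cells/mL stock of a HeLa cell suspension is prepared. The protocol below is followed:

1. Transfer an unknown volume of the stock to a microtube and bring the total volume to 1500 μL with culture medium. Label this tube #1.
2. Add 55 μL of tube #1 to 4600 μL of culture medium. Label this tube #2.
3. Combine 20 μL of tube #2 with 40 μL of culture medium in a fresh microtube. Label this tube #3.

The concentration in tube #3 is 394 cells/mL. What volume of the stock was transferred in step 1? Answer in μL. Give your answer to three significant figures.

250 μL

Step 1: v brought to 1500 μL → factor = 1500 μL/v
Step 2: 55 μL + 4600 μL = 4655 μL total → factor 4655/55 = 84.636
Step 3: 20 μL + 40 μL = 60 μL total → factor 60/20 = 3
Product of known-step factors = 253.91
Overall factor = 6.00 × 10^5 cells/mL / (394 cells/mL) = 1522.8
Step-1 factor = 1522.8 / 253.91 = 5.9976
v = 1500 μL / 5.9976 = 250 μL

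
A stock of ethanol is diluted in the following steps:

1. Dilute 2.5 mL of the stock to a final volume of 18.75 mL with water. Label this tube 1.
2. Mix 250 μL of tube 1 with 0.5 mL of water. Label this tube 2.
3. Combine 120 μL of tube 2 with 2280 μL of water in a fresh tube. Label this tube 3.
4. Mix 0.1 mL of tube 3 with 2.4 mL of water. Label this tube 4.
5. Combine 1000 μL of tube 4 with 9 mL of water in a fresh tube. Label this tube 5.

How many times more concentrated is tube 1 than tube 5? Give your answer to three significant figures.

1.50 × 10^4

Step 1: 2.5 mL brought to 18.75 mL → factor 18.75/2.5 = 7.5
Step 2: 250 μL + 0.5 mL = 750 μL total → factor 750/250 = 3
Step 3: 120 μL + 2280 μL = 2400 μL total → factor 2400/120 = 20
Step 4: 0.1 mL + 2.4 mL = 2.5 mL total → factor 2.5/0.1 = 25
Step 5: 1000 μL + 9 mL = 10000 μL total → factor 10000/1000 = 10
Dilution factor to tube 1 = 7.5; to tube 5 = 1.125 × 10^5
[tube 1]/[tube 5] = (factor to tube 5)/(factor to tube 1) = 1.125 × 10^5/7.5 = 1.50 × 10^4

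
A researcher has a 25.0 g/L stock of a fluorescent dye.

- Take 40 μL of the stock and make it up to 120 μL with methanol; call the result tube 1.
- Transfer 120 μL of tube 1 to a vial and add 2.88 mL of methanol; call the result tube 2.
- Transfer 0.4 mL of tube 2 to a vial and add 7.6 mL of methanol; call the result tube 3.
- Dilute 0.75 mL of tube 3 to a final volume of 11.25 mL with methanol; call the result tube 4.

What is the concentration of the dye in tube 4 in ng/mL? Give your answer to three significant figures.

1.11 × 10^3 ng/mL

Step 1: 40 μL brought to 120 μL → factor 120/40 = 3
Step 2: 120 μL + 2.88 mL = 3000 μL total → factor 3000/120 = 25
Step 3: 0.4 mL + 7.6 mL = 8 mL total → factor 8/0.4 = 20
Step 4: 0.75 mL brought to 11.25 mL → factor 11.25/0.75 = 15
Overall dilution factor = 3 × 25 × 20 × 15 = 22500
Final = 25.0 g/L / 22500 = 0.001111 g/L = 1.11 × 10^3 ng/mL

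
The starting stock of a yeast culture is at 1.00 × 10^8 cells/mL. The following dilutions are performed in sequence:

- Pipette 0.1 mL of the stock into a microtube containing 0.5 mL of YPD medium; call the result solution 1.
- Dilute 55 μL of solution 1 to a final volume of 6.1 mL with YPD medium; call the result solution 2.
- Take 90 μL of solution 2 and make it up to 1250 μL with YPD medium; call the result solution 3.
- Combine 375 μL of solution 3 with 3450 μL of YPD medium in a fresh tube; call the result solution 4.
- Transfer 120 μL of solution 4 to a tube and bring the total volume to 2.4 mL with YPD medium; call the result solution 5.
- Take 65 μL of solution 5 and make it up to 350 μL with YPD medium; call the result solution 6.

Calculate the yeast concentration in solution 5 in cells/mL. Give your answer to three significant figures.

Step 1: 0.1 mL + 0.5 mL = 0.6 mL total → factor 0.6/0.1 = 6
Step 2: 55 μL brought to 6.1 mL → factor 6100/55 = 110.91
Step 3: 90 μL brought to 1250 μL → factor 1250/90 = 13.889
Step 4: 375 μL + 3450 μL = 3825 μL total → factor 3825/375 = 10.2
Step 5: 120 μL brought to 2.4 mL → factor 2400/120 = 20
Dilution factor through solution 5 = 6 × 110.91 × 13.889 × 10.2 × 20 = 1.8855 × 10^6
[solution 5] = 1.00 × 10^8 cells/mL / 1.8855 × 10^6 = 53.0 cells/mL

53.0 cells/mL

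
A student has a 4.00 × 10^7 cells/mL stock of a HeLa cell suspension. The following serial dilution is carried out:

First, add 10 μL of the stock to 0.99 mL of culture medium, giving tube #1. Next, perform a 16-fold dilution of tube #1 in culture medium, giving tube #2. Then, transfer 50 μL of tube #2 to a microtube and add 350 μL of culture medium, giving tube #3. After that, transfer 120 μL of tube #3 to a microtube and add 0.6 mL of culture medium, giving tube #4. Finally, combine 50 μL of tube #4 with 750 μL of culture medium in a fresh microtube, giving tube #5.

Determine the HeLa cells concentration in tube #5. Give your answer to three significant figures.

32.6 cells/mL

Step 1: 10 μL + 0.99 mL = 1000 μL total → factor 1000/10 = 100
Step 2: 16-fold → factor 16
Step 3: 50 μL + 350 μL = 400 μL total → factor 400/50 = 8
Step 4: 120 μL + 0.6 mL = 720 μL total → factor 720/120 = 6
Step 5: 50 μL + 750 μL = 800 μL total → factor 800/50 = 16
Overall dilution factor = 100 × 16 × 8 × 6 × 16 = 1.2288 × 10^6
Final = 4.00 × 10^7 cells/mL / 1.2288 × 10^6 = 32.6 cells/mL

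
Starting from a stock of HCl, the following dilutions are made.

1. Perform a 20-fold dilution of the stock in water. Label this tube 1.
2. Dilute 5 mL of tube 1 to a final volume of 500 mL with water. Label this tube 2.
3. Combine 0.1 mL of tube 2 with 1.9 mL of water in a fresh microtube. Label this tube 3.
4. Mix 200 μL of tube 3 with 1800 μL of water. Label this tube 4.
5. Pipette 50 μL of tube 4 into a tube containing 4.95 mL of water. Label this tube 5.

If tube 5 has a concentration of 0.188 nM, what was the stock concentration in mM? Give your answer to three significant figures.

7.52 mM

Step 1: 20-fold → factor 20
Step 2: 5 mL brought to 500 mL → factor 500/5 = 100
Step 3: 0.1 mL + 1.9 mL = 2 mL total → factor 2/0.1 = 20
Step 4: 200 μL + 1800 μL = 2000 μL total → factor 2000/200 = 10
Step 5: 50 μL + 4.95 mL = 5000 μL total → factor 5000/50 = 100
Overall dilution factor = 20 × 100 × 20 × 10 × 100 = 4 × 10^7
Stock = 0.188 nM × 4 × 10^7 = 7.520 × 10^6 nM = 7.52 mM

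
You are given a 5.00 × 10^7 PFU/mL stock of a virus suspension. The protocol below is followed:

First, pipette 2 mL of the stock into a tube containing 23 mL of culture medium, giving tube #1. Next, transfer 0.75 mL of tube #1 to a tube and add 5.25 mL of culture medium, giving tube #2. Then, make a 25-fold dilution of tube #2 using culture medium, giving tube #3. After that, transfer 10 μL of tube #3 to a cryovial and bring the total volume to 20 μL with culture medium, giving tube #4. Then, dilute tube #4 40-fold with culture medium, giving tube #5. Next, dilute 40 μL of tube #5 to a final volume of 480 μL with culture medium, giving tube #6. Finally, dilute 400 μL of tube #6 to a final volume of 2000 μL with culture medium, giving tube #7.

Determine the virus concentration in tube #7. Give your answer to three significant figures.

Step 1: 2 mL + 23 mL = 25 mL total → factor 25/2 = 12.5
Step 2: 0.75 mL + 5.25 mL = 6 mL total → factor 6/0.75 = 8
Step 3: 25-fold → factor 25
Step 4: 10 μL brought to 20 μL → factor 20/10 = 2
Step 5: 40-fold → factor 40
Step 6: 40 μL brought to 480 μL → factor 480/40 = 12
Step 7: 400 μL brought to 2000 μL → factor 2000/400 = 5
Overall dilution factor = 12.5 × 8 × 25 × 2 × 40 × 12 × 5 = 1.2 × 10^7
Final = 5.00 × 10^7 PFU/mL / 1.2 × 10^7 = 4.17 PFU/mL

4.17 PFU/mL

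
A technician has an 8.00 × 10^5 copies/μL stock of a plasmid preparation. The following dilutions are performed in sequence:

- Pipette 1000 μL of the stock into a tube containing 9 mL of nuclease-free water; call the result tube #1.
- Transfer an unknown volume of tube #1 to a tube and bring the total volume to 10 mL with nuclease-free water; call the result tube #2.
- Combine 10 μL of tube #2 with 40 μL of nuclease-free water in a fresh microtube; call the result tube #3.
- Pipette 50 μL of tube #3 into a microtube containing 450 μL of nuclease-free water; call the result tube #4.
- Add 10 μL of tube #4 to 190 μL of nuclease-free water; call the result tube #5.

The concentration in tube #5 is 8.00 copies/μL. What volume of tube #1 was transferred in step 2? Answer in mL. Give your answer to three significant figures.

Step 1: 1000 μL + 9 mL = 10000 μL total → factor 10000/1000 = 10
Step 2: v brought to 10 mL → factor = 10 mL/v
Step 3: 10 μL + 40 μL = 50 μL total → factor 50/10 = 5
Step 4: 50 μL + 450 μL = 500 μL total → factor 500/50 = 10
Step 5: 10 μL + 190 μL = 200 μL total → factor 200/10 = 20
Product of known-step factors = 10000
Overall factor = 8.00 × 10^5 copies/μL / (8.00 copies/μL) = 1 × 10^5
Step-2 factor = 1 × 10^5 / 10000 = 10
v = 10 mL / 10 = 1.00 mL

1.00 mL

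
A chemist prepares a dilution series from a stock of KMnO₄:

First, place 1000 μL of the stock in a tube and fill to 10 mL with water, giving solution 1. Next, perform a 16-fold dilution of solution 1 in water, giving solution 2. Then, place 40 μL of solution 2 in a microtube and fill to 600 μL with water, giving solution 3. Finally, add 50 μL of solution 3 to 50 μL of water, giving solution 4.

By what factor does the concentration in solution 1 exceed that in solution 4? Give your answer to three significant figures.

480

Step 1: 1000 μL brought to 10 mL → factor 10000/1000 = 10
Step 2: 16-fold → factor 16
Step 3: 40 μL brought to 600 μL → factor 600/40 = 15
Step 4: 50 μL + 50 μL = 100 μL total → factor 100/50 = 2
Dilution factor to solution 1 = 10; to solution 4 = 4800
[solution 1]/[solution 4] = (factor to solution 4)/(factor to solution 1) = 4800/10 = 480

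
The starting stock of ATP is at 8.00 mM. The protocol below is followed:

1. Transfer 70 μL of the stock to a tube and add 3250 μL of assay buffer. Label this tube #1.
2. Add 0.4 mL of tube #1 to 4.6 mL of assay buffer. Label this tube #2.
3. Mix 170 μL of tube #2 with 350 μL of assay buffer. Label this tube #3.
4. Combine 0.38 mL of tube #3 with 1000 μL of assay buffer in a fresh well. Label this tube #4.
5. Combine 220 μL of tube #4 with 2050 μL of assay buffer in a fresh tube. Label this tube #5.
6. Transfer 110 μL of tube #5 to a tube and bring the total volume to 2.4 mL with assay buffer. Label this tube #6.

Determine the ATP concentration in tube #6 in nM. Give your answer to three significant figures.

5.40 nM

Step 1: 70 μL + 3250 μL = 3320 μL total → factor 3320/70 = 47.429
Step 2: 0.4 mL + 4.6 mL = 5 mL total → factor 5/0.4 = 12.5
Step 3: 170 μL + 350 μL = 520 μL total → factor 520/170 = 3.0588
Step 4: 0.38 mL + 1000 μL = 1.38 mL total → factor 1.38/0.38 = 3.6316
Step 5: 220 μL + 2050 μL = 2270 μL total → factor 2270/220 = 10.318
Step 6: 110 μL brought to 2.4 mL → factor 2400/110 = 21.818
Overall dilution factor = 47.429 × 12.5 × 3.0588 × 3.6316 × 10.318 × 21.818 = 1.4826 × 10^6
Final = 8.00 mM / 1.4826 × 10^6 = 5.396 × 10^-6 mM = 5.40 nM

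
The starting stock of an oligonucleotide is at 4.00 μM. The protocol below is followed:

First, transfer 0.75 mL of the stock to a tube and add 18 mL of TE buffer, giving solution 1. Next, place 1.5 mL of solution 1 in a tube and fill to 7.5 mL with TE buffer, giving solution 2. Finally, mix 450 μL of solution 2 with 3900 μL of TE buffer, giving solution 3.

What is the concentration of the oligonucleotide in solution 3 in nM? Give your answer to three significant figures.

3.31 nM

Step 1: 0.75 mL + 18 mL = 18.75 mL total → factor 18.75/0.75 = 25
Step 2: 1.5 mL brought to 7.5 mL → factor 7.5/1.5 = 5
Step 3: 450 μL + 3900 μL = 4350 μL total → factor 4350/450 = 9.6667
Overall dilution factor = 25 × 5 × 9.6667 = 1208.3
Final = 4.00 μM / 1208.3 = 0.003310 μM = 3.31 nM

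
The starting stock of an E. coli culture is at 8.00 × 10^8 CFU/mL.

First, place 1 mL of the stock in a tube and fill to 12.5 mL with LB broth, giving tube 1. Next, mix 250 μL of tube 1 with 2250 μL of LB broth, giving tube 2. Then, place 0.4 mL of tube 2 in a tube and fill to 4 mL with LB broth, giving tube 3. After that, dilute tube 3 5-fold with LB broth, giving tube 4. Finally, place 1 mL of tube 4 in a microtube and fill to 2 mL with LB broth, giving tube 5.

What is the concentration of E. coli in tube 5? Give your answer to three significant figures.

Step 1: 1 mL brought to 12.5 mL → factor 12.5/1 = 12.5
Step 2: 250 μL + 2250 μL = 2500 μL total → factor 2500/250 = 10
Step 3: 0.4 mL brought to 4 mL → factor 4/0.4 = 10
Step 4: 5-fold → factor 5
Step 5: 1 mL brought to 2 mL → factor 2/1 = 2
Dilution factor through tube 5 = 12.5 × 10 × 10 × 5 × 2 = 12500
[tube 5] = 8.00 × 10^8 CFU/mL / 12500 = 6.40 × 10^4 CFU/mL

6.40 × 10^4 CFU/mL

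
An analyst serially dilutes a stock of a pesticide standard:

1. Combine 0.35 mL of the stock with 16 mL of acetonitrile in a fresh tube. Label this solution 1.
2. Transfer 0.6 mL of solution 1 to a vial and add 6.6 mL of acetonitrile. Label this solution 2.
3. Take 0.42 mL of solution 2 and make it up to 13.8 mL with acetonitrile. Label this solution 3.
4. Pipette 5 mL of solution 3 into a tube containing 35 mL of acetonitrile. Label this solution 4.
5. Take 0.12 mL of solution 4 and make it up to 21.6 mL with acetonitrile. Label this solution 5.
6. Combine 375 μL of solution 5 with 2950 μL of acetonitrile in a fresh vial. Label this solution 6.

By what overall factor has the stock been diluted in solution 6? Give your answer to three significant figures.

2.35 × 10^8

Step 1: 0.35 mL + 16 mL = 16.35 mL total → factor 16.35/0.35 = 46.714
Step 2: 0.6 mL + 6.6 mL = 7.2 mL total → factor 7.2/0.6 = 12
Step 3: 0.42 mL brought to 13.8 mL → factor 13.8/0.42 = 32.857
Step 4: 5 mL + 35 mL = 40 mL total → factor 40/5 = 8
Step 5: 0.12 mL brought to 21.6 mL → factor 21.6/0.12 = 180
Step 6: 375 μL + 2950 μL = 3325 μL total → factor 3325/375 = 8.8667
Overall dilution factor = 46.714 × 12 × 32.857 × 8 × 180 × 8.8667 = 2.3517 × 10^8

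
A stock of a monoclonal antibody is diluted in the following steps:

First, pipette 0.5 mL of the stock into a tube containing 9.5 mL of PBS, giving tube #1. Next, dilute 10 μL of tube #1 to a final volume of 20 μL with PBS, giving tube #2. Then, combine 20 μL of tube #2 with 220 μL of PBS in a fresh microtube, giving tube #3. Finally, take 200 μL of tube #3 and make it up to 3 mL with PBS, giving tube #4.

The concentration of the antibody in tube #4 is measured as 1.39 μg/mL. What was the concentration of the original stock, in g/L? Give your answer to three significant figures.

Step 1: 0.5 mL + 9.5 mL = 10 mL total → factor 10/0.5 = 20
Step 2: 10 μL brought to 20 μL → factor 20/10 = 2
Step 3: 20 μL + 220 μL = 240 μL total → factor 240/20 = 12
Step 4: 200 μL brought to 3 mL → factor 3000/200 = 15
Overall dilution factor = 20 × 2 × 12 × 15 = 7200
Stock = 1.39 μg/mL × 7200 = 1.001 × 10^4 μg/mL = 10.0 g/L

10.0 g/L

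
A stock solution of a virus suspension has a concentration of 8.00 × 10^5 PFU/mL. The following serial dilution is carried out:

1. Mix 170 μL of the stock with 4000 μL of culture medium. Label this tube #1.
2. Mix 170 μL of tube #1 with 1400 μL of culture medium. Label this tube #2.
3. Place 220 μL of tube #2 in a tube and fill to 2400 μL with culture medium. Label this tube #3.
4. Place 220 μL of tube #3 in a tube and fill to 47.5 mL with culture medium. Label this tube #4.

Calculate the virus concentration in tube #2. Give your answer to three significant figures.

Step 1: 170 μL + 4000 μL = 4170 μL total → factor 4170/170 = 24.529
Step 2: 170 μL + 1400 μL = 1570 μL total → factor 1570/170 = 9.2353
Dilution factor through tube #2 = 24.529 × 9.2353 = 226.54
[tube #2] = 8.00 × 10^5 PFU/mL / 226.54 = 3.53 × 10^3 PFU/mL

3.53 × 10^3 PFU/mL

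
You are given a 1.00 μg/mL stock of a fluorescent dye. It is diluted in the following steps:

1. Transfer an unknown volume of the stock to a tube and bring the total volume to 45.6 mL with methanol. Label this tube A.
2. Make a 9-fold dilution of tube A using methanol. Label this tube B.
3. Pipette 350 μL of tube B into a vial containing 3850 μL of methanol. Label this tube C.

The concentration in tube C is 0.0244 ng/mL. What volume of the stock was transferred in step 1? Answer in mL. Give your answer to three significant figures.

Step 1: v brought to 45.6 mL → factor = 45.6 mL/v
Step 2: 9-fold → factor 9
Step 3: 350 μL + 3850 μL = 4200 μL total → factor 4200/350 = 12
Product of known-step factors = 108
Overall factor = 1.00 μg/mL / (0.0244 ng/mL) = 40984
Step-1 factor = 40984 / 108 = 379.48
v = 45.6 mL / 379.48 = 0.120 mL

0.120 mL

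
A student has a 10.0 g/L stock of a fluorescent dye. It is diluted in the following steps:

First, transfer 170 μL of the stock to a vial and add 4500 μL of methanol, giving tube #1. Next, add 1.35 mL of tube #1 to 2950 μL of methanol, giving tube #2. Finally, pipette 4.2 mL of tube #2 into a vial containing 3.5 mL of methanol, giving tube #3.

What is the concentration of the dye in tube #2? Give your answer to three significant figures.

0.114 g/L

Step 1: 170 μL + 4500 μL = 4670 μL total → factor 4670/170 = 27.471
Step 2: 1.35 mL + 2950 μL = 4.3 mL total → factor 4.3/1.35 = 3.1852
Dilution factor through tube #2 = 27.471 × 3.1852 = 87.499
[tube #2] = 10.0 g/L / 87.499 = 0.114 g/L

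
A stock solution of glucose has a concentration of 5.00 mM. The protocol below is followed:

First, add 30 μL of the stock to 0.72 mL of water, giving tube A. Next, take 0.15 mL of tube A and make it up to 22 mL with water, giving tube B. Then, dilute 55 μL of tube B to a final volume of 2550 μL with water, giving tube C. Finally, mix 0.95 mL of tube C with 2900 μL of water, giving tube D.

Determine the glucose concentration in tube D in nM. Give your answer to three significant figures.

Step 1: 30 μL + 0.72 mL = 750 μL total → factor 750/30 = 25
Step 2: 0.15 mL brought to 22 mL → factor 22/0.15 = 146.67
Step 3: 55 μL brought to 2550 μL → factor 2550/55 = 46.364
Step 4: 0.95 mL + 2900 μL = 3.85 mL total → factor 3.85/0.95 = 4.0526
Overall dilution factor = 25 × 146.67 × 46.364 × 4.0526 = 6.8895 × 10^5
Final = 5.00 mM / 6.8895 × 10^5 = 7.257 × 10^-6 mM = 7.26 nM

7.26 nM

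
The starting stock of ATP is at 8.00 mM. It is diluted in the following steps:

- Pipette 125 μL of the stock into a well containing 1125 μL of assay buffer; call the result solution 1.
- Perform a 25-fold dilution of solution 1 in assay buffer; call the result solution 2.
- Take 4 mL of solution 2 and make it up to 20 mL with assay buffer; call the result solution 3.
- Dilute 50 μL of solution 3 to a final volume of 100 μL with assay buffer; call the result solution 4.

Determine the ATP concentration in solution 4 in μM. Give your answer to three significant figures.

Step 1: 125 μL + 1125 μL = 1250 μL total → factor 1250/125 = 10
Step 2: 25-fold → factor 25
Step 3: 4 mL brought to 20 mL → factor 20/4 = 5
Step 4: 50 μL brought to 100 μL → factor 100/50 = 2
Overall dilution factor = 10 × 25 × 5 × 2 = 2500
Final = 8.00 mM / 2500 = 0.003200 mM = 3.20 μM

3.20 μM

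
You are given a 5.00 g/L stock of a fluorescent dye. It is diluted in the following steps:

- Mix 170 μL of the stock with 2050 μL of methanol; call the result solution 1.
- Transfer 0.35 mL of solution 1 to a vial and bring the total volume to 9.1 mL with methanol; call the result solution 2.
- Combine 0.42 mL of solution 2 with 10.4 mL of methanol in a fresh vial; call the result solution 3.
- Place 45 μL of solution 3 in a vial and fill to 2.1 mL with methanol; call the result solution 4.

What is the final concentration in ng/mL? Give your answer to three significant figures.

12.2 ng/mL

Step 1: 170 μL + 2050 μL = 2220 μL total → factor 2220/170 = 13.059
Step 2: 0.35 mL brought to 9.1 mL → factor 9.1/0.35 = 26
Step 3: 0.42 mL + 10.4 mL = 10.82 mL total → factor 10.82/0.42 = 25.762
Step 4: 45 μL brought to 2.1 mL → factor 2100/45 = 46.667
Overall dilution factor = 13.059 × 26 × 25.762 × 46.667 = 4.0819 × 10^5
Final = 5.00 g/L / 4.0819 × 10^5 = 1.225 × 10^-5 g/L = 12.2 ng/mL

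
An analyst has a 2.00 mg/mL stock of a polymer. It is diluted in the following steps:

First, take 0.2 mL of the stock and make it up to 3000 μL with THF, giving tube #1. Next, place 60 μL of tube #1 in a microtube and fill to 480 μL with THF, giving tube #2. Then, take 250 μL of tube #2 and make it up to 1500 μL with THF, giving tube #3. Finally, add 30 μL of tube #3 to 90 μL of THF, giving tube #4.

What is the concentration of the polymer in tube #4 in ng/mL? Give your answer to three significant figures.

694 ng/mL

Step 1: 0.2 mL brought to 3000 μL → factor 3/0.2 = 15
Step 2: 60 μL brought to 480 μL → factor 480/60 = 8
Step 3: 250 μL brought to 1500 μL → factor 1500/250 = 6
Step 4: 30 μL + 90 μL = 120 μL total → factor 120/30 = 4
Overall dilution factor = 15 × 8 × 6 × 4 = 2880
Final = 2.00 mg/mL / 2880 = 0.0006944 mg/mL = 694 ng/mL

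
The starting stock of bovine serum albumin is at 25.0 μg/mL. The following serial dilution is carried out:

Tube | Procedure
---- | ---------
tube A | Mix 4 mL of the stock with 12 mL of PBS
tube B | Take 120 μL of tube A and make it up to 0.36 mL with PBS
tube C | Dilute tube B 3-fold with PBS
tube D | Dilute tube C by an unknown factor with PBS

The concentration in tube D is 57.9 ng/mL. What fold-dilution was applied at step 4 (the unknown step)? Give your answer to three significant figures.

12.0-fold

Step 1: 4 mL + 12 mL = 16 mL total → factor 16/4 = 4
Step 2: 120 μL brought to 0.36 mL → factor 360/120 = 3
Step 3: 3-fold → factor 3
Step 4: unknown factor x
Product of known-step factors = 36
Overall factor = 25.0 μg/mL / (57.9 ng/mL) = 431.78
x = 431.78 / 36 = 12.0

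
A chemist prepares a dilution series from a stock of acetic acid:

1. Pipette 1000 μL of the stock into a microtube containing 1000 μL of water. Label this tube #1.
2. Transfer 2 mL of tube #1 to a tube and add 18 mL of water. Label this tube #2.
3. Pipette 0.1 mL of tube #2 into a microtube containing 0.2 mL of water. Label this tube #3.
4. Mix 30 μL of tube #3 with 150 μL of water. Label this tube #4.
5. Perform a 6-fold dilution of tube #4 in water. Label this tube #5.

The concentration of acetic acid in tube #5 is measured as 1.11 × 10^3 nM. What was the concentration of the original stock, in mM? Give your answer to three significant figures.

Step 1: 1000 μL + 1000 μL = 2000 μL total → factor 2000/1000 = 2
Step 2: 2 mL + 18 mL = 20 mL total → factor 20/2 = 10
Step 3: 0.1 mL + 0.2 mL = 0.3 mL total → factor 0.3/0.1 = 3
Step 4: 30 μL + 150 μL = 180 μL total → factor 180/30 = 6
Step 5: 6-fold → factor 6
Overall dilution factor = 2 × 10 × 3 × 6 × 6 = 2160
Stock = 1.11 × 10^3 nM × 2160 = 2.398 × 10^6 nM = 2.40 mM

2.40 mM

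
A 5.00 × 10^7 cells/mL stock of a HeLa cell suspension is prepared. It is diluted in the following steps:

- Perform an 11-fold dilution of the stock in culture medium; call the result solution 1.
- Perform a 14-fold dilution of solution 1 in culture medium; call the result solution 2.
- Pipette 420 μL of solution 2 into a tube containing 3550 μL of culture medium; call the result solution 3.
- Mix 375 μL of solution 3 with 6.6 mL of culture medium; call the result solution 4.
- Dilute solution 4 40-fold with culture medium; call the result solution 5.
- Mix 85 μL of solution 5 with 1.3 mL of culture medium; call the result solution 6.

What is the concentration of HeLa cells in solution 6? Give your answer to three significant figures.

Step 1: 11-fold → factor 11
Step 2: 14-fold → factor 14
Step 3: 420 μL + 3550 μL = 3970 μL total → factor 3970/420 = 9.4524
Step 4: 375 μL + 6.6 mL = 6975 μL total → factor 6975/375 = 18.6
Step 5: 40-fold → factor 40
Step 6: 85 μL + 1.3 mL = 1385 μL total → factor 1385/85 = 16.294
Overall dilution factor = 11 × 14 × 9.4524 × 18.6 × 40 × 16.294 = 1.7647 × 10^7
Final = 5.00 × 10^7 cells/mL / 1.7647 × 10^7 = 2.83 cells/mL

2.83 cells/mL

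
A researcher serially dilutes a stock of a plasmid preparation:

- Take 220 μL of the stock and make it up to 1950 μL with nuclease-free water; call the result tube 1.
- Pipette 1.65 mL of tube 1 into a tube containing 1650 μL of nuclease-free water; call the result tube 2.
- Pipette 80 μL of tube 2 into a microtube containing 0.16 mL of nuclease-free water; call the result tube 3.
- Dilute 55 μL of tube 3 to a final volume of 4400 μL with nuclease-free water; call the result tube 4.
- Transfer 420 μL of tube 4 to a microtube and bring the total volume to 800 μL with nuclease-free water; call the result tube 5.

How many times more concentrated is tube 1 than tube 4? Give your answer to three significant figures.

Step 1: 220 μL brought to 1950 μL → factor 1950/220 = 8.8636
Step 2: 1.65 mL + 1650 μL = 3.3 mL total → factor 3.3/1.65 = 2
Step 3: 80 μL + 0.16 mL = 240 μL total → factor 240/80 = 3
Step 4: 55 μL brought to 4400 μL → factor 4400/55 = 80
Dilution factor to tube 1 = 8.8636; to tube 4 = 4254.5
[tube 1]/[tube 4] = (factor to tube 4)/(factor to tube 1) = 4254.5/8.8636 = 480

480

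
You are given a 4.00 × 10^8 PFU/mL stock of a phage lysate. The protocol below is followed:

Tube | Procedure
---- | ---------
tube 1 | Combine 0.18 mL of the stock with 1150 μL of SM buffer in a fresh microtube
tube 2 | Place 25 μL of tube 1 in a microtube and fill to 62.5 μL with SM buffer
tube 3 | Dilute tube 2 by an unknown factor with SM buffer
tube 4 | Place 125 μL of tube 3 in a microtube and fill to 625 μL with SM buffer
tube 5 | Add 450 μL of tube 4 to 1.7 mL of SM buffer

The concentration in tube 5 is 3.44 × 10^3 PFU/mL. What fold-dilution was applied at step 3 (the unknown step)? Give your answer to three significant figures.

264-fold

Step 1: 0.18 mL + 1150 μL = 1.33 mL total → factor 1.33/0.18 = 7.3889
Step 2: 25 μL brought to 62.5 μL → factor 62.5/25 = 2.5
Step 3: unknown factor x
Step 4: 125 μL brought to 625 μL → factor 625/125 = 5
Step 5: 450 μL + 1.7 mL = 2150 μL total → factor 2150/450 = 4.7778
Product of known-step factors = 441.28
Overall factor = 4.00 × 10^8 PFU/mL / (3.44 × 10^3 PFU/mL) = 1.1628 × 10^5
x = 1.1628 × 10^5 / 441.28 = 264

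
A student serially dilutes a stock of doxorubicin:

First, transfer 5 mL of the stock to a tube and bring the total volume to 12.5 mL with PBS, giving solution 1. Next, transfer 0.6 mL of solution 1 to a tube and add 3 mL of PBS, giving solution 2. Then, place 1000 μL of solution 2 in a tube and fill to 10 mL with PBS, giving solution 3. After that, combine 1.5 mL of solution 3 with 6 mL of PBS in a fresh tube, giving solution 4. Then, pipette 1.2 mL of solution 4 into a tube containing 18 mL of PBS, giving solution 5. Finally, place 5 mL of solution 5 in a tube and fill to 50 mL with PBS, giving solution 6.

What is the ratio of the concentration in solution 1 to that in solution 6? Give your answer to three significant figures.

4.80 × 10^4

Step 1: 5 mL brought to 12.5 mL → factor 12.5/5 = 2.5
Step 2: 0.6 mL + 3 mL = 3.6 mL total → factor 3.6/0.6 = 6
Step 3: 1000 μL brought to 10 mL → factor 10000/1000 = 10
Step 4: 1.5 mL + 6 mL = 7.5 mL total → factor 7.5/1.5 = 5
Step 5: 1.2 mL + 18 mL = 19.2 mL total → factor 19.2/1.2 = 16
Step 6: 5 mL brought to 50 mL → factor 50/5 = 10
Dilution factor to solution 1 = 2.5; to solution 6 = 1.2 × 10^5
[solution 1]/[solution 6] = (factor to solution 6)/(factor to solution 1) = 1.2 × 10^5/2.5 = 4.80 × 10^4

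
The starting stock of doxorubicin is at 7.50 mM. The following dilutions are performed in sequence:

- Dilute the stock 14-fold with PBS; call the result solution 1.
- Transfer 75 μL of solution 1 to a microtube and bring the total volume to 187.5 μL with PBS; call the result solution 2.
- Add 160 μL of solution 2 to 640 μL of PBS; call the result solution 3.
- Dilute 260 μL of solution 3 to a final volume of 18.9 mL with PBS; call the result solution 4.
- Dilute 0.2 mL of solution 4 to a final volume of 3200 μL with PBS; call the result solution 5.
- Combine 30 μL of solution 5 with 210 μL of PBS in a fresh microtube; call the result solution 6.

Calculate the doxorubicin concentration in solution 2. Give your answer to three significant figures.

0.214 mM

Step 1: 14-fold → factor 14
Step 2: 75 μL brought to 187.5 μL → factor 187.5/75 = 2.5
Dilution factor through solution 2 = 14 × 2.5 = 35
[solution 2] = 7.50 mM / 35 = 0.214 mM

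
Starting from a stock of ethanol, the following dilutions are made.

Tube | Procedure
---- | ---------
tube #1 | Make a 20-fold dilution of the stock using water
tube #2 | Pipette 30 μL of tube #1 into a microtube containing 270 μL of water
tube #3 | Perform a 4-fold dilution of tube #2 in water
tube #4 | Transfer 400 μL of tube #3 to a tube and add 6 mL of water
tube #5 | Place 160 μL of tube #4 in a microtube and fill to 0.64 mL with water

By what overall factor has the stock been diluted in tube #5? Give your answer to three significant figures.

Step 1: 20-fold → factor 20
Step 2: 30 μL + 270 μL = 300 μL total → factor 300/30 = 10
Step 3: 4-fold → factor 4
Step 4: 400 μL + 6 mL = 6400 μL total → factor 6400/400 = 16
Step 5: 160 μL brought to 0.64 mL → factor 640/160 = 4
Overall dilution factor = 20 × 10 × 4 × 16 × 4 = 51200

5.12 × 10^4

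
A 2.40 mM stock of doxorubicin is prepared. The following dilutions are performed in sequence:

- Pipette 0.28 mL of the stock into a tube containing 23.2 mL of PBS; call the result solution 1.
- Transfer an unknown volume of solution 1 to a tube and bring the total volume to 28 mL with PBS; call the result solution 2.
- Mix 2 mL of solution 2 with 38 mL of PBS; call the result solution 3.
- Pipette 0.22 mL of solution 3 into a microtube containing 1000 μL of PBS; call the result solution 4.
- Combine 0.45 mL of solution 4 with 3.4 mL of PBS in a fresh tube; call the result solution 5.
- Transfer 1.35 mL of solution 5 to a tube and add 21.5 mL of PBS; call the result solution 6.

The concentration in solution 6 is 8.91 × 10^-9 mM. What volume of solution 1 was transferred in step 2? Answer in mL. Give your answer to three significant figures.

0.140 mL

Step 1: 0.28 mL + 23.2 mL = 23.48 mL total → factor 23.48/0.28 = 83.857
Step 2: v brought to 28 mL → factor = 28 mL/v
Step 3: 2 mL + 38 mL = 40 mL total → factor 40/2 = 20
Step 4: 0.22 mL + 1000 μL = 1.22 mL total → factor 1.22/0.22 = 5.5455
Step 5: 0.45 mL + 3.4 mL = 3.85 mL total → factor 3.85/0.45 = 8.5556
Step 6: 1.35 mL + 21.5 mL = 22.85 mL total → factor 22.85/1.35 = 16.926
Product of known-step factors = 1.3468 × 10^6
Overall factor = 2.40 mM / (8.91 × 10^-9 mM) = 2.6936 × 10^8
Step-2 factor = 2.6936 × 10^8 / 1.3468 × 10^6 = 200
v = 28 mL / 200 = 0.140 mL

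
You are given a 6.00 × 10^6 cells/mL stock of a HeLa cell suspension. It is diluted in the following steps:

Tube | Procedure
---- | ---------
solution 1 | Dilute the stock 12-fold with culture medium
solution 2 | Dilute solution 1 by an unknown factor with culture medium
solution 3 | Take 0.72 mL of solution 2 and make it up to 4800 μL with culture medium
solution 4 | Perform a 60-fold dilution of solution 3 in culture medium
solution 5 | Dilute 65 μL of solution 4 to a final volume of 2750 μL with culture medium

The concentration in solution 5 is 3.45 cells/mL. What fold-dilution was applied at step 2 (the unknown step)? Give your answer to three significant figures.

Step 1: 12-fold → factor 12
Step 2: unknown factor x
Step 3: 0.72 mL brought to 4800 μL → factor 4.8/0.72 = 6.6667
Step 4: 60-fold → factor 60
Step 5: 65 μL brought to 2750 μL → factor 2750/65 = 42.308
Product of known-step factors = 2.0308 × 10^5
Overall factor = 6.00 × 10^6 cells/mL / (3.45 cells/mL) = 1.7391 × 10^6
x = 1.7391 × 10^6 / 2.0308 × 10^5 = 8.56

8.56-fold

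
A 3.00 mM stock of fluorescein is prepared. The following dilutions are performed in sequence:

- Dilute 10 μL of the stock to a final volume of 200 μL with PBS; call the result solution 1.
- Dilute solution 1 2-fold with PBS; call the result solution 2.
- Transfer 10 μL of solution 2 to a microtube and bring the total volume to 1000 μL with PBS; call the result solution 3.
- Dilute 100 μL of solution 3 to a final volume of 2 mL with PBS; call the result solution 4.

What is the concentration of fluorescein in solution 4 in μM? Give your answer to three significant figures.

Step 1: 10 μL brought to 200 μL → factor 200/10 = 20
Step 2: 2-fold → factor 2
Step 3: 10 μL brought to 1000 μL → factor 1000/10 = 100
Step 4: 100 μL brought to 2 mL → factor 2000/100 = 20
Overall dilution factor = 20 × 2 × 100 × 20 = 80000
Final = 3.00 mM / 80000 = 3.750 × 10^-5 mM = 0.0375 μM

0.0375 μM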